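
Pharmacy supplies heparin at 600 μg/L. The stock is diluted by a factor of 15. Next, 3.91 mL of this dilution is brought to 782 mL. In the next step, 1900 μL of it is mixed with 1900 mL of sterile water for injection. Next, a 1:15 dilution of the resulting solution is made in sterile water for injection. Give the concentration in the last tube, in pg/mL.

Overall dilution factor = 15 × 200 × 1001 × 15 = 4.50 × 10⁷.
600 μg/L / 4.50 × 10⁷ = 1.33 × 10⁻⁵ μg/L = 0.0133 pg/mL.

0.0133 pg/mL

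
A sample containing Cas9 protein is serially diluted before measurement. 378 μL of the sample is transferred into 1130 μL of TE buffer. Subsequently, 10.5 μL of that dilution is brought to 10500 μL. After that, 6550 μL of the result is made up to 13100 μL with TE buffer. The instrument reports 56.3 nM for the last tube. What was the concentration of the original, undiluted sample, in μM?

449 μM

Overall dilution factor = 3.989 × 1000 × 2 = 7979.
Original = 56.3 nM × 7979 = 4.49 × 10⁵ nM = 449 μM.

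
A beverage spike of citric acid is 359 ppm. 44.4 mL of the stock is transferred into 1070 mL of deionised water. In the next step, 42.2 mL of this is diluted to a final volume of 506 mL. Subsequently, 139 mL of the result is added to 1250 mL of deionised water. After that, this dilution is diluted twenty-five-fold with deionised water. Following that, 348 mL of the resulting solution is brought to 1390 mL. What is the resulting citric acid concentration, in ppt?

1200 ppt

Overall dilution factor = 25.10 × 11.99 × 9.993 × 25 × 3.994 = 3.00 × 10⁵.
359 ppm / 3.00 × 10⁵ = 1.20 × 10⁻³ ppm = 1200 ppt.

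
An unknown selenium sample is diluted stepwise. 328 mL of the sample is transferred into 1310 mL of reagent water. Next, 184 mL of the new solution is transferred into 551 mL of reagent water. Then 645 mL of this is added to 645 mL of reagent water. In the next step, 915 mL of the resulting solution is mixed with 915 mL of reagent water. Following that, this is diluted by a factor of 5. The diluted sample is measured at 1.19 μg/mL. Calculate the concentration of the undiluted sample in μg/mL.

Overall dilution factor = 4.994 × 3.995 × 2 × 2 × 5 = 399.
Original = 1.19 μg/mL × 399 = 475 μg/mL.

475 μg/mL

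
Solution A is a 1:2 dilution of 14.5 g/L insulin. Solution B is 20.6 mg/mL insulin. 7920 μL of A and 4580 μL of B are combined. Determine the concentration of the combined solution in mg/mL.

C_A = 14.5 g/L / 2 = 7.25 g/L.
C_B = 20.6 mg/mL = 20.6 g/L.
C_mix = (C_A·V_A + C_B·V_B)/(V_A + V_B) = (7.25×7920 + 20.6×4580) / 12500 = 12.1 g/L = 12.1 mg/mL.

12.1 mg/mL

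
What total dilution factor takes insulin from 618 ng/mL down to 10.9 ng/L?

5.67 × 10⁴

Factor = C₀/C_target = 618 ng/mL / 10.9 ng/L = 5.67 × 10⁴.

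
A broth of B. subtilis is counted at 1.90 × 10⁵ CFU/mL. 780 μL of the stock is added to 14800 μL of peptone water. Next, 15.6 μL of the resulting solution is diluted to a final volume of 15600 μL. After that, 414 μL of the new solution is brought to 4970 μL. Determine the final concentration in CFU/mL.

Overall dilution factor = 19.97 × 1000 × 12.00 = 2.40 × 10⁵.
1.90 × 10⁵ CFU/mL / 2.40 × 10⁵ = 0.792 CFU/mL.

0.792 CFU/mL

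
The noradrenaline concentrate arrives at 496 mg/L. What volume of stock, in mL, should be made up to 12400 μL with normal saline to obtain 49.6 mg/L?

1.24 mL

V₁ = C₂V₂/C₁ = 49.6 × 12400 / 496 = 1240 μL = 1.24 mL.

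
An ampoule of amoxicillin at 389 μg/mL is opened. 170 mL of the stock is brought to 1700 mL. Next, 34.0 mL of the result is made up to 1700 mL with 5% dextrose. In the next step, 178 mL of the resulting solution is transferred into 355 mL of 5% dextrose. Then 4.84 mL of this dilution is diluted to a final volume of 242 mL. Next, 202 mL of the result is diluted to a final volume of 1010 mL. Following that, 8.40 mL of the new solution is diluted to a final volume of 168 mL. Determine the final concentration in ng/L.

Overall dilution factor = 10 × 50 × 2.994 × 50 × 5 × 20 = 7.49 × 10⁶.
389 μg/mL / 7.49 × 10⁶ = 5.20 × 10⁻⁵ μg/mL = 52.0 ng/L.

52.0 ng/L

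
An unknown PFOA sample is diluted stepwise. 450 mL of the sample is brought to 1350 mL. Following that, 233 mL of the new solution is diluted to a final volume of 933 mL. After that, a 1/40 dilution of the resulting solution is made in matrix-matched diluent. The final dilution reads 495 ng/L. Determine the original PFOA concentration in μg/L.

Overall dilution factor = 3 × 4.004 × 40 = 481.
Original = 495 ng/L × 481 = 2.38 × 10⁵ ng/L = 238 μg/L.

238 μg/L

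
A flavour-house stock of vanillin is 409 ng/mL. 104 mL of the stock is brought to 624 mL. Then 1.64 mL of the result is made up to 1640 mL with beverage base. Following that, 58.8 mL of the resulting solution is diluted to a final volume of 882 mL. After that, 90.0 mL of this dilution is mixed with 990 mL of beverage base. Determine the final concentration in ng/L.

Overall dilution factor = 6 × 1000 × 15 × 12 = 1.08 × 10⁶.
409 ng/mL / 1.08 × 10⁶ = 3.79 × 10⁻⁴ ng/mL = 0.379 ng/L.

0.379 ng/L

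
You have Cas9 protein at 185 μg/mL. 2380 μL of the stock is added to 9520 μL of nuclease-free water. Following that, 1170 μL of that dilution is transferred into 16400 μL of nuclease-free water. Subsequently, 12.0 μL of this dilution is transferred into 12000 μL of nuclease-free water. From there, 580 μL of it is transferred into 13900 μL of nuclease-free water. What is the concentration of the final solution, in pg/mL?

Overall dilution factor = 5 × 15.02 × 1001 × 24.97 = 1.88 × 10⁶.
185 μg/mL / 1.88 × 10⁶ = 9.86 × 10⁻⁵ μg/mL = 98.6 pg/mL.

98.6 pg/mL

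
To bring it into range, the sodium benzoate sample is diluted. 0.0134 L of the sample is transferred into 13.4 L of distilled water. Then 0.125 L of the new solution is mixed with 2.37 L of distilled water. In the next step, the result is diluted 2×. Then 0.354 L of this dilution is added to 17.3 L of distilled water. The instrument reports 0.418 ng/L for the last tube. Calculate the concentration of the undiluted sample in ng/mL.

Overall dilution factor = 1001 × 19.96 × 2 × 49.87 = 1.99 × 10⁶.
Original = 0.418 ng/L × 1.99 × 10⁶ = 8.33 × 10⁵ ng/L = 833 ng/mL.

833 ng/mL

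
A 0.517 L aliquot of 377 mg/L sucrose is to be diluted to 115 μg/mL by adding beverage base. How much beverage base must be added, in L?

1.18 L

115 μg/mL = 115 mg/L.
V₂ = C₁V₁/C₂ = 377 × 0.517 / 115 = 1.69 L.
Diluent to add = V₂ − V₁ = 1.69 − 0.517 = 1.18 L.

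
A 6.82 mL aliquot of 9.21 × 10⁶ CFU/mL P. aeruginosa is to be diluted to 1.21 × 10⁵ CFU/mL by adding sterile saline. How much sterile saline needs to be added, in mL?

V₂ = C₁V₁/C₂ = 9.21 × 10⁶ × 6.82 / 1.21 × 10⁵ = 519 mL.
Diluent to add = V₂ − V₁ = 519 − 6.82 = 512 mL.

512 mL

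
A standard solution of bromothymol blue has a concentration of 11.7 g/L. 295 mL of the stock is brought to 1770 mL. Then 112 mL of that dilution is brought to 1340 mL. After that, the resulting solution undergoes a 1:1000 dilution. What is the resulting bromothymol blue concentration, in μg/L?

163 μg/L

Overall dilution factor = 6 × 11.96 × 1000 = 7.18 × 10⁴.
11.7 g/L / 7.18 × 10⁴ = 1.63 × 10⁻⁴ g/L = 163 μg/L.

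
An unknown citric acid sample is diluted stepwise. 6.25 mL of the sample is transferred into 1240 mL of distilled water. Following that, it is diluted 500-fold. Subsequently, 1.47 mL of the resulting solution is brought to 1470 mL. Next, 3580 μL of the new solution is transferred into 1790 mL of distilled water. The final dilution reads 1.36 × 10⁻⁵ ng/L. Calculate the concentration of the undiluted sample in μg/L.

679 μg/L

Overall dilution factor = 199.4 × 500 × 1000 × 501 = 4.99 × 10¹⁰.
Original = 1.36 × 10⁻⁵ ng/L × 4.99 × 10¹⁰ = 6.79 × 10⁵ ng/L = 679 μg/L.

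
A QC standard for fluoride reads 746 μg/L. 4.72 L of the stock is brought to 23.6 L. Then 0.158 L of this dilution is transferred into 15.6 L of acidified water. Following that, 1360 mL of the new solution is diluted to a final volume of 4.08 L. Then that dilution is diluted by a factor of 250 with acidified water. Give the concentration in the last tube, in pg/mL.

Overall dilution factor = 5 × 99.73 × 3 × 250 = 3.74 × 10⁵.
746 μg/L / 3.74 × 10⁵ = 1.99 × 10⁻³ μg/L = 1.99 pg/mL.

1.99 pg/mL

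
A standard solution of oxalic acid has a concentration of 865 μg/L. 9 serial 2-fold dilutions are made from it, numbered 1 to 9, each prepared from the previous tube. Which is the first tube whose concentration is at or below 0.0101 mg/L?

tube 7

Tube n has concentration 865 μg/L / 2ⁿ.
Need 2ⁿ ≥ 865 μg/L / 0.0101 mg/L = 85.6, so n ≥ 6.42.
First such tube: n = 7.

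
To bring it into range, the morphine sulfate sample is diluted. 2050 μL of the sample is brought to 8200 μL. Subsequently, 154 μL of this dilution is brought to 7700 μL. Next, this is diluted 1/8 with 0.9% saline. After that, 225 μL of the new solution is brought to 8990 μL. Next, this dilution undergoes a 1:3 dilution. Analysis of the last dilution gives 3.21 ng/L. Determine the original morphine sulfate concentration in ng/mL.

616 ng/mL

Overall dilution factor = 4 × 50 × 8 × 39.96 × 3 = 1.92 × 10⁵.
Original = 3.21 ng/L × 1.92 × 10⁵ = 6.16 × 10⁵ ng/L = 616 ng/mL.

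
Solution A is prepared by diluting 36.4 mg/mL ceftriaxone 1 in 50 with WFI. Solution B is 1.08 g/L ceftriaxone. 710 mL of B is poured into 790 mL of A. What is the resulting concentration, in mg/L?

C_A = 36.4 mg/mL / 50 = 0.728 mg/mL.
C_B = 1.08 g/L = 1.08 mg/mL.
C_mix = (C_A·V_A + C_B·V_B)/(V_A + V_B) = (0.728×790 + 1.08×710) / 1500 = 0.895 mg/mL = 895 mg/L.

895 mg/L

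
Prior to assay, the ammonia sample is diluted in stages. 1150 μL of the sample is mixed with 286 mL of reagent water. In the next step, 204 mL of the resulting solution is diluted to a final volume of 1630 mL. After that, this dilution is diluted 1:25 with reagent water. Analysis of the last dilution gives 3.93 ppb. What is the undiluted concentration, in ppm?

Overall dilution factor = 249.7 × 7.990 × 25 = 4.99 × 10⁴.
Original = 3.93 ppb × 4.99 × 10⁴ = 1.96 × 10⁵ ppb = 196 ppm.

196 ppm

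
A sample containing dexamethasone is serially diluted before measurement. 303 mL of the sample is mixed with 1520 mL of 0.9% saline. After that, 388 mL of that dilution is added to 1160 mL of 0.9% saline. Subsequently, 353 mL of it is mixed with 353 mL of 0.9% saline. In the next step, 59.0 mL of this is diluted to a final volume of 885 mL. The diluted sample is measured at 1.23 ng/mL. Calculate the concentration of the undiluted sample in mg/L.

0.886 mg/L

Overall dilution factor = 6.017 × 3.990 × 2 × 15 = 720.
Original = 1.23 ng/mL × 720 = 886 ng/mL = 0.886 mg/L.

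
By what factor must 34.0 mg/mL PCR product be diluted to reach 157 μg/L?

Factor = C₀/C_target = 34.0 mg/mL / 157 μg/L = 2.17 × 10⁵.

2.17 × 10⁵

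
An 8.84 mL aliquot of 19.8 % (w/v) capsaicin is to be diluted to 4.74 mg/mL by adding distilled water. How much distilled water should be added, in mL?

4.74 mg/mL = 0.474 % (w/v).
V₂ = C₁V₁/C₂ = 19.8 × 8.84 / 0.474 = 369 mL.
Diluent to add = V₂ − V₁ = 369 − 8.84 = 360 mL.

360 mL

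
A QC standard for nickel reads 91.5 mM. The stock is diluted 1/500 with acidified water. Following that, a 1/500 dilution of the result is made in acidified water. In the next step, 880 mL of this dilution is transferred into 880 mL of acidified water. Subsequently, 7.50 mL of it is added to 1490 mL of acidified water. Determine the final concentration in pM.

Overall dilution factor = 500 × 500 × 2 × 199.7 = 9.98 × 10⁷.
91.5 mM / 9.98 × 10⁷ = 9.17 × 10⁻⁷ mM = 917 pM.

917 pM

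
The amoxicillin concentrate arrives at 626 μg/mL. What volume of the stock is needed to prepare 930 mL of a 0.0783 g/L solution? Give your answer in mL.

116 mL

0.0783 g/L = 78.3 μg/mL.
V₁ = C₂V₂/C₁ = 78.3 × 930 / 626 = 116 mL.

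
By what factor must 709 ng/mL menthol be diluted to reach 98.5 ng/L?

Factor = C₀/C_target = 709 ng/mL / 98.5 ng/L = 7200.

7200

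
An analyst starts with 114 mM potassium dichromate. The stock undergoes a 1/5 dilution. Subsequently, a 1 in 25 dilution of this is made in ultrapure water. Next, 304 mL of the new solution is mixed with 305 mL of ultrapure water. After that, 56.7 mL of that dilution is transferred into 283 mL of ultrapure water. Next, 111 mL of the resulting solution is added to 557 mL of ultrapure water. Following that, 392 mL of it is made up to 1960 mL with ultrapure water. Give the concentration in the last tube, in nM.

2530 nM

Overall dilution factor = 5 × 25 × 2.003 × 5.991 × 6.018 × 5 = 4.51 × 10⁴.
114 mM / 4.51 × 10⁴ = 2.53 × 10⁻³ mM = 2530 nM.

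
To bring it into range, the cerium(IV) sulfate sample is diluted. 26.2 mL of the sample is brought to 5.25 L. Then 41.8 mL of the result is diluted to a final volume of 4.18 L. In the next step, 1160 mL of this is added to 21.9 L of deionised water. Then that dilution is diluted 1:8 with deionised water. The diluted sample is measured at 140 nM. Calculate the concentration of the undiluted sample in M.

Overall dilution factor = 200.4 × 100 × 19.88 × 8 = 3.19 × 10⁶.
Original = 140 nM × 3.19 × 10⁶ = 4.46 × 10⁸ nM = 0.446 M.

0.446 M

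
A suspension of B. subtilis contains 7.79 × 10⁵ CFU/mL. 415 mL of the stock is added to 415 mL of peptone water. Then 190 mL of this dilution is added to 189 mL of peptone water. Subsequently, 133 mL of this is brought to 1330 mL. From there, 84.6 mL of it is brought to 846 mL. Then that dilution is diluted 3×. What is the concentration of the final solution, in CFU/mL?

Overall dilution factor = 2 × 1.995 × 10 × 10 × 3 = 1197.
7.79 × 10⁵ CFU/mL / 1197 = 651 CFU/mL.

651 CFU/mL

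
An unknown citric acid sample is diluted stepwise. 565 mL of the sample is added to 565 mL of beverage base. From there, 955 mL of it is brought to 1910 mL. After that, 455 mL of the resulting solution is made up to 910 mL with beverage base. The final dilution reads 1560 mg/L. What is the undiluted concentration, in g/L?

12.5 g/L

Overall dilution factor = 2 × 2 × 2 = 8.00.
Original = 1560 mg/L × 8.00 = 1.25 × 10⁴ mg/L = 12.5 g/L.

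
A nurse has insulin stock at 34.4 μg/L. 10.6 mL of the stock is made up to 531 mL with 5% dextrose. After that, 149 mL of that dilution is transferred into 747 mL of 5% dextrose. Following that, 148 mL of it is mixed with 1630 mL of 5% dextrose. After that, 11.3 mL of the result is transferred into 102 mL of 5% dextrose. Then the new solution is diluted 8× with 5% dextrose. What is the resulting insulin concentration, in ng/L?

Overall dilution factor = 50.09 × 6.013 × 12.01 × 10.03 × 8 = 2.90 × 10⁵.
34.4 μg/L / 2.90 × 10⁵ = 1.19 × 10⁻⁴ μg/L = 0.119 ng/L.

0.119 ng/L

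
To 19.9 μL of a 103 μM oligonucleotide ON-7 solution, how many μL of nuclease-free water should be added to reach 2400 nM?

2400 nM = 2.40 μM.
V₂ = C₁V₁/C₂ = 103 × 19.9 / 2.40 = 854 μL.
Diluent to add = V₂ − V₁ = 854 − 19.9 = 834 μL.

834 μL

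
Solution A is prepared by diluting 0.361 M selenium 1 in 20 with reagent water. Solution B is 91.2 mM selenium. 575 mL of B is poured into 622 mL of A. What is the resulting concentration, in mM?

C_A = 0.361 M / 20 = 0.0181 M.
C_B = 91.2 mM = 0.0912 M.
C_mix = (C_A·V_A + C_B·V_B)/(V_A + V_B) = (0.0181×622 + 0.0912×575) / 1197 = 0.0532 M = 53.2 mM.

53.2 mM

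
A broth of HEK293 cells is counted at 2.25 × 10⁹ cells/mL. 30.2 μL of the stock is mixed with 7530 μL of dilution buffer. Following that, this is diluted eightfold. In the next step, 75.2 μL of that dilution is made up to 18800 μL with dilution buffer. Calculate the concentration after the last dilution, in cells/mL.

4490 cells/mL

Overall dilution factor = 250.3 × 8 × 250 = 5.01 × 10⁵.
2.25 × 10⁹ cells/mL / 5.01 × 10⁵ = 4490 cells/mL.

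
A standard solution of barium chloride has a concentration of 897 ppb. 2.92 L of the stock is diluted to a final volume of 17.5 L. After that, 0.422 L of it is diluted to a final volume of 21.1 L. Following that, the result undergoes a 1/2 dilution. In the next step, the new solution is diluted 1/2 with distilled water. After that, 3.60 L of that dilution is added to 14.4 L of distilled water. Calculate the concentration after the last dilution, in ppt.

150 ppt

Overall dilution factor = 5.993 × 50 × 2 × 2 × 5 = 5993.
897 ppb / 5993 = 0.150 ppb = 150 ppt.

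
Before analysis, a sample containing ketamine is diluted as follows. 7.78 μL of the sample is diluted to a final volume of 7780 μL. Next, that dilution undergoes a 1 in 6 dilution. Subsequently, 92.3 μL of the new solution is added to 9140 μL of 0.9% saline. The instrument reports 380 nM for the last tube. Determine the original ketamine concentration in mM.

228 mM

Overall dilution factor = 1000 × 6 × 100.0 = 6.00 × 10⁵.
Original = 380 nM × 6.00 × 10⁵ = 2.28 × 10⁸ nM = 228 mM.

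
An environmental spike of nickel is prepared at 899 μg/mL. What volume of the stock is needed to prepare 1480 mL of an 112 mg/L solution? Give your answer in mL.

184 mL

112 mg/L = 112 μg/mL.
V₁ = C₂V₂/C₁ = 112 × 1480 / 899 = 184 mL.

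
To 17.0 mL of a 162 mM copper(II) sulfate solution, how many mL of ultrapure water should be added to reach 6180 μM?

429 mL

6180 μM = 6.18 mM.
V₂ = C₁V₁/C₂ = 162 × 17.0 / 6.18 = 446 mL.
Diluent to add = V₂ − V₁ = 446 − 17.0 = 429 mL.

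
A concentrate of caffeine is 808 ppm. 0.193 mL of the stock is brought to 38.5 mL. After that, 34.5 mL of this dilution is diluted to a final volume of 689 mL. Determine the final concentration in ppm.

0.203 ppm

Overall dilution factor = 199.5 × 19.97 = 3984.
808 ppm / 3984 = 0.203 ppm.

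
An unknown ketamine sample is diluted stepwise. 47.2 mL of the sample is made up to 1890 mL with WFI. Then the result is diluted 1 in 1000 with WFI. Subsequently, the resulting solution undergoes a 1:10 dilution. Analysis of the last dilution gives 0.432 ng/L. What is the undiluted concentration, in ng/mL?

Overall dilution factor = 40.04 × 1000 × 10 = 4.00 × 10⁵.
Original = 0.432 ng/L × 4.00 × 10⁵ = 1.73 × 10⁵ ng/L = 173 ng/mL.

173 ng/mL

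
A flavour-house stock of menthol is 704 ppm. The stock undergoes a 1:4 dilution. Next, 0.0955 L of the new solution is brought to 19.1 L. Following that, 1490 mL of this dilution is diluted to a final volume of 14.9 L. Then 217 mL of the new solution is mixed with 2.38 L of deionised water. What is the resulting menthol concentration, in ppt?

Overall dilution factor = 4 × 200 × 10 × 11.97 = 9.57 × 10⁴.
704 ppm / 9.57 × 10⁴ = 7.35 × 10⁻³ ppm = 7350 ppt.

7350 ppt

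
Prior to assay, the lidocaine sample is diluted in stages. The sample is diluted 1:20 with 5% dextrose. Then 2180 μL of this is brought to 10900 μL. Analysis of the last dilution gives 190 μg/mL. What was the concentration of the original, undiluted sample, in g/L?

Overall dilution factor = 20 × 5 = 100.
Original = 190 μg/mL × 100 = 1.90 × 10⁴ μg/mL = 19.0 g/L.

19.0 g/L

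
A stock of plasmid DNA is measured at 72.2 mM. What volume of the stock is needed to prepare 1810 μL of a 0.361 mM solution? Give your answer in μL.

9.05 μL

V₁ = C₂V₂/C₁ = 0.361 × 1810 / 72.2 = 9.05 μL.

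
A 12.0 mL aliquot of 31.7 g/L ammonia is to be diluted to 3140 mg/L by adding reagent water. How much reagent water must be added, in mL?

109 mL

3140 mg/L = 3.14 g/L.
V₂ = C₁V₁/C₂ = 31.7 × 12.0 / 3.14 = 121 mL.
Diluent to add = V₂ − V₁ = 121 − 12.0 = 109 mL.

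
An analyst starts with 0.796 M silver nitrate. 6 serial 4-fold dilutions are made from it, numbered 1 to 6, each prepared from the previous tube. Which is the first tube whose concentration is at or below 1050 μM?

Tube n has concentration 0.796 M / 4ⁿ.
Need 4ⁿ ≥ 0.796 M / 1050 μM = 758, so n ≥ 4.78.
First such tube: n = 5.

tube 5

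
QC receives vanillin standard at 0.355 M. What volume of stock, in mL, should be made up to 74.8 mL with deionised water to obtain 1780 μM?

0.375 mL

1780 μM = 1.78 × 10⁻³ M.
V₁ = C₂V₂/C₁ = 1.78 × 10⁻³ × 74.8 / 0.355 = 0.375 mL.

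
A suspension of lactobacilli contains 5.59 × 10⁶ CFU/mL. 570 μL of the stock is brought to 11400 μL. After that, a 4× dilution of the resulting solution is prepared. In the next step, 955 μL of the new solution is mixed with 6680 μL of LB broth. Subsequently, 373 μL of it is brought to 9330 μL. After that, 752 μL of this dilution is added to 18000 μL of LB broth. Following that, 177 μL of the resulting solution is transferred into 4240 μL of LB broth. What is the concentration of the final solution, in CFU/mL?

0.562 CFU/mL

Overall dilution factor = 20 × 4 × 7.995 × 25.01 × 24.94 × 24.95 = 9.96 × 10⁶.
5.59 × 10⁶ CFU/mL / 9.96 × 10⁶ = 0.562 CFU/mL.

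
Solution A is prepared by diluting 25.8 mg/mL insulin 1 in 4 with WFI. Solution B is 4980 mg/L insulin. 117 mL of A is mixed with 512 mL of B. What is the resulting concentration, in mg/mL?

C_A = 25.8 mg/mL / 4 = 6.45 mg/mL.
C_B = 4980 mg/L = 4.98 mg/mL.
C_mix = (C_A·V_A + C_B·V_B)/(V_A + V_B) = (6.45×117 + 4.98×512) / 629.0 = 5.25 mg/mL.

5.25 mg/mL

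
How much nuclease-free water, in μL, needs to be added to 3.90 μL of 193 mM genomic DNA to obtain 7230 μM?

100 μL

7230 μM = 7.23 mM.
V₂ = C₁V₁/C₂ = 193 × 3.90 / 7.23 = 104 μL.
Diluent to add = V₂ − V₁ = 104 − 3.90 = 100 μL.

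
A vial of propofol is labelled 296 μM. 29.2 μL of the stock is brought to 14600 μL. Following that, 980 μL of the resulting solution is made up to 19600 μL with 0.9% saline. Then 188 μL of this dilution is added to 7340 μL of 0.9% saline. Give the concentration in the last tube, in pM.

Overall dilution factor = 500 × 20 × 40.04 = 4.00 × 10⁵.
296 μM / 4.00 × 10⁵ = 7.39 × 10⁻⁴ μM = 739 pM.

739 pM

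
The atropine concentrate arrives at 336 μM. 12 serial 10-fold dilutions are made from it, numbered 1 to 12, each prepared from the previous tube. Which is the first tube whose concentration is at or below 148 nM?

Tube n has concentration 336 μM / 10ⁿ.
Need 10ⁿ ≥ 336 μM / 148 nM = 2270, so n ≥ 3.36.
First such tube: n = 4.

tube 4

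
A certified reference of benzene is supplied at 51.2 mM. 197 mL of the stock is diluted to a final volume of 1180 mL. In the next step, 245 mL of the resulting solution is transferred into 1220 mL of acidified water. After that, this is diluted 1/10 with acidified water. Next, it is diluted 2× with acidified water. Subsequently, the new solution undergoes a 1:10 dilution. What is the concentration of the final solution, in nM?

Overall dilution factor = 5.990 × 5.980 × 10 × 2 × 10 = 7163.
51.2 mM / 7163 = 7.15 × 10⁻³ mM = 7150 nM.

7150 nM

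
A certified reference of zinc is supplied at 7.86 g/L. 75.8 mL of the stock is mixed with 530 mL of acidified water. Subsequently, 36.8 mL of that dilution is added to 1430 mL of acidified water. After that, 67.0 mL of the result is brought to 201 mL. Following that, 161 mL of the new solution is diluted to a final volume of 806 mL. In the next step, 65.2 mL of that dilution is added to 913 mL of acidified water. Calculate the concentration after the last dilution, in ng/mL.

Overall dilution factor = 7.992 × 39.86 × 3 × 5.006 × 15.00 = 7.18 × 10⁴.
7.86 g/L / 7.18 × 10⁴ = 1.10 × 10⁻⁴ g/L = 110 ng/mL.

110 ng/mL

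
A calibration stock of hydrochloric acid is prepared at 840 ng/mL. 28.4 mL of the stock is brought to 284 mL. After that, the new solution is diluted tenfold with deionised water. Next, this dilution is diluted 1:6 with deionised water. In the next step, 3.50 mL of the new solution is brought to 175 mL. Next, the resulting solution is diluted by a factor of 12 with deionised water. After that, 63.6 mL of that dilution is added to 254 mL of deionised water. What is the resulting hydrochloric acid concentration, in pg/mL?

0.467 pg/mL

Overall dilution factor = 10 × 10 × 6 × 50 × 12 × 4.994 = 1.80 × 10⁶.
840 ng/mL / 1.80 × 10⁶ = 4.67 × 10⁻⁴ ng/mL = 0.467 pg/mL.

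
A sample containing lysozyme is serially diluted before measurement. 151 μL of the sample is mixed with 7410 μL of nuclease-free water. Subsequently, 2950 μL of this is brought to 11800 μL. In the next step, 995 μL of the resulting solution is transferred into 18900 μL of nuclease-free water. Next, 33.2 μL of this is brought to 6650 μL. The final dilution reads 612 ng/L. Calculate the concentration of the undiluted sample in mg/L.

491 mg/L

Overall dilution factor = 50.07 × 4 × 19.99 × 200.3 = 8.02 × 10⁵.
Original = 612 ng/L × 8.02 × 10⁵ = 4.91 × 10⁸ ng/L = 491 mg/L.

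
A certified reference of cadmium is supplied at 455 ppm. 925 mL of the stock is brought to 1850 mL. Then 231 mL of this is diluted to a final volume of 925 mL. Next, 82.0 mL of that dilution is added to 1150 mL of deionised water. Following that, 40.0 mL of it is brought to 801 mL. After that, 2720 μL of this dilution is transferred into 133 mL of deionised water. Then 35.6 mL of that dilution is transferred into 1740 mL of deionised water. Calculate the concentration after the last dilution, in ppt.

Overall dilution factor = 2 × 4.004 × 15.02 × 20.02 × 49.90 × 49.88 = 6.00 × 10⁶.
455 ppm / 6.00 × 10⁶ = 7.59 × 10⁻⁵ ppm = 75.9 ppt.

75.9 ppt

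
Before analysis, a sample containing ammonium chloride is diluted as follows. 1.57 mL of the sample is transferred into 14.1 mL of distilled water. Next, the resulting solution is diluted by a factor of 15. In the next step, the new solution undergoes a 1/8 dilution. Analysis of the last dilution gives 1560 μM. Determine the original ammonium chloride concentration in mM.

1870 mM

Overall dilution factor = 9.981 × 15 × 8 = 1198.
Original = 1560 μM × 1198 = 1.87 × 10⁶ μM = 1870 mM.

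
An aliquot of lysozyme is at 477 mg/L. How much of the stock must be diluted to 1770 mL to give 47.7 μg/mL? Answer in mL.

177 mL

47.7 μg/mL = 47.7 mg/L.
V₁ = C₂V₂/C₁ = 47.7 × 1770 / 477 = 177 mL.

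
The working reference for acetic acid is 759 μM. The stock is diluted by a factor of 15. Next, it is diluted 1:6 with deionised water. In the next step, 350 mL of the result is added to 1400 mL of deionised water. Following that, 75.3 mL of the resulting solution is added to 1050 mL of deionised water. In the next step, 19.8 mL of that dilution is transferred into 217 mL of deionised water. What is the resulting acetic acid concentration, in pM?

9440 pM

Overall dilution factor = 15 × 6 × 5 × 14.94 × 11.96 = 8.04 × 10⁴.
759 μM / 8.04 × 10⁴ = 9.44 × 10⁻³ μM = 9440 pM.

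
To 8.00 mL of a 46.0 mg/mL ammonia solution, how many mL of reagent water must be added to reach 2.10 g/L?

167 mL

2.10 g/L = 2.10 mg/mL.
V₂ = C₁V₁/C₂ = 46.0 × 8.00 / 2.10 = 175 mL.
Diluent to add = V₂ − V₁ = 175 − 8.00 = 167 mL.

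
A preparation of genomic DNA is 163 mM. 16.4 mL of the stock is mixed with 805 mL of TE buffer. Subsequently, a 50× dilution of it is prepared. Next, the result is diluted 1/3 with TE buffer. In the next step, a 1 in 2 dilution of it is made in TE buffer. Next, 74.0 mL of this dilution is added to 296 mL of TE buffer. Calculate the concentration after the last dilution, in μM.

2.17 μM

Overall dilution factor = 50.09 × 50 × 3 × 2 × 5 = 7.51 × 10⁴.
163 mM / 7.51 × 10⁴ = 2.17 × 10⁻³ mM = 2.17 μM.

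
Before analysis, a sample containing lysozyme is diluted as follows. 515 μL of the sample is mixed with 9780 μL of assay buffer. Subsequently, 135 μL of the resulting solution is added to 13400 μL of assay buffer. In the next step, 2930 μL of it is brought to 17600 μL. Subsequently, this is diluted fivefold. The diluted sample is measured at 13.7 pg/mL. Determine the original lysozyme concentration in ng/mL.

825 ng/mL

Overall dilution factor = 19.99 × 100.3 × 6.007 × 5 = 6.02 × 10⁴.
Original = 13.7 pg/mL × 6.02 × 10⁴ = 8.25 × 10⁵ pg/mL = 825 ng/mL.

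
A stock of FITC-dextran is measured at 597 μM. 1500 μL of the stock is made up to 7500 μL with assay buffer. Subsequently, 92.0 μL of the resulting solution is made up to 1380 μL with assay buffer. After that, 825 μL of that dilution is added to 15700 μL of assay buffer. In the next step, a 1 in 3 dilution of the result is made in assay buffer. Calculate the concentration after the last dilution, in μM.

Overall dilution factor = 5 × 15 × 20.03 × 3 = 4507.
597 μM / 4507 = 0.132 μM.

0.132 μM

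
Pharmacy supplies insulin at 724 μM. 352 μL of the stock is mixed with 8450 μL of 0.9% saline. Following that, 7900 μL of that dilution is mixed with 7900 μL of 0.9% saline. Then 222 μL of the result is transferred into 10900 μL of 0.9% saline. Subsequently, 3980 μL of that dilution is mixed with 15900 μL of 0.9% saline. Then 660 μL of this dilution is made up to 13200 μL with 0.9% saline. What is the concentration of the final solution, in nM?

Overall dilution factor = 25.01 × 2 × 50.10 × 4.995 × 20 = 2.50 × 10⁵.
724 μM / 2.50 × 10⁵ = 2.89 × 10⁻³ μM = 2.89 nM.

2.89 nM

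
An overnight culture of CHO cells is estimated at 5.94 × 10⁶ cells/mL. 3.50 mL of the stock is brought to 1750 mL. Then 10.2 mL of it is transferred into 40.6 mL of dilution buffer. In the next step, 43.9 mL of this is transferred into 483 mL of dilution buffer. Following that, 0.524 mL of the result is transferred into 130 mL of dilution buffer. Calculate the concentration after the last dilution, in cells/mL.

0.798 cells/mL

Overall dilution factor = 500 × 4.980 × 12.00 × 249.1 = 7.44 × 10⁶.
5.94 × 10⁶ cells/mL / 7.44 × 10⁶ = 0.798 cells/mL.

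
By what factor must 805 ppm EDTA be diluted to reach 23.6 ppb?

Factor = C₀/C_target = 805 ppm / 23.6 ppb = 3.41 × 10⁴.

3.41 × 10⁴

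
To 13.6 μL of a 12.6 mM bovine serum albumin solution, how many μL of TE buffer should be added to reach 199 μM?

199 μM = 0.199 mM.
V₂ = C₁V₁/C₂ = 12.6 × 13.6 / 0.199 = 861 μL.
Diluent to add = V₂ − V₁ = 861 − 13.6 = 848 μL.

848 μL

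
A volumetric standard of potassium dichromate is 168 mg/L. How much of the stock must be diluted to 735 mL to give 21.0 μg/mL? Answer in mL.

21.0 μg/mL = 21.0 mg/L.
V₁ = C₂V₂/C₁ = 21.0 × 735 / 168 = 91.9 mL.

91.9 mL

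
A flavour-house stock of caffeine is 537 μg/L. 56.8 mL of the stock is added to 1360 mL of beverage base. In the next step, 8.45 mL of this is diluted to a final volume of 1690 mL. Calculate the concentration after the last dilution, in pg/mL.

Overall dilution factor = 24.94 × 200 = 4989.
537 μg/L / 4989 = 0.108 μg/L = 108 pg/mL.

108 pg/mL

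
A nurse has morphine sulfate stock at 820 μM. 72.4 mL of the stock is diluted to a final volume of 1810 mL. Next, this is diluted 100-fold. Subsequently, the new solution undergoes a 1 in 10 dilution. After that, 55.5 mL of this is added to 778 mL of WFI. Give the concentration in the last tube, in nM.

2.18 nM

Overall dilution factor = 25 × 100 × 10 × 15.02 = 3.75 × 10⁵.
820 μM / 3.75 × 10⁵ = 2.18 × 10⁻³ μM = 2.18 nM.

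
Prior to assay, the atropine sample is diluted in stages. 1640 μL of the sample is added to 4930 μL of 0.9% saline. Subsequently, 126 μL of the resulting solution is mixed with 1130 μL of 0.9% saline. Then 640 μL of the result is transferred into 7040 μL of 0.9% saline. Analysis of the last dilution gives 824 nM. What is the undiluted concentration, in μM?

Overall dilution factor = 4.006 × 9.968 × 12 = 479.
Original = 824 nM × 479 = 3.95 × 10⁵ nM = 395 μM.

395 μM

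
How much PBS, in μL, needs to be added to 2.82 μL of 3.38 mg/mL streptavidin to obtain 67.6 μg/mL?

67.6 μg/mL = 0.0676 mg/mL.
V₂ = C₁V₁/C₂ = 3.38 × 2.82 / 0.0676 = 141 μL.
Diluent to add = V₂ − V₁ = 141 − 2.82 = 138 μL.

138 μL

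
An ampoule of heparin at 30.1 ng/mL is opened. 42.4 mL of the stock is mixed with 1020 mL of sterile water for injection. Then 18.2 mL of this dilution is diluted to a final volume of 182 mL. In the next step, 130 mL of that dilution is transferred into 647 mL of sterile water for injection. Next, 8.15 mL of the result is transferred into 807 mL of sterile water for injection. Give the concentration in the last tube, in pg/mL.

0.201 pg/mL

Overall dilution factor = 25.06 × 10 × 5.977 × 100.0 = 1.50 × 10⁵.
30.1 ng/mL / 1.50 × 10⁵ = 2.01 × 10⁻⁴ ng/mL = 0.201 pg/mL.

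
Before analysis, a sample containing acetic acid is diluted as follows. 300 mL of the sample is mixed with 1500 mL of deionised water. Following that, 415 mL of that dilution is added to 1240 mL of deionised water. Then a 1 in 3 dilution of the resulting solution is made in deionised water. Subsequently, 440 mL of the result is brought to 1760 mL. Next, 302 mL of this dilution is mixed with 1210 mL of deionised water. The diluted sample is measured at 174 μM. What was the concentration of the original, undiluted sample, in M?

Overall dilution factor = 6 × 3.988 × 3 × 4 × 5.007 = 1438.
Original = 174 μM × 1438 = 2.50 × 10⁵ μM = 0.250 M.

0.250 M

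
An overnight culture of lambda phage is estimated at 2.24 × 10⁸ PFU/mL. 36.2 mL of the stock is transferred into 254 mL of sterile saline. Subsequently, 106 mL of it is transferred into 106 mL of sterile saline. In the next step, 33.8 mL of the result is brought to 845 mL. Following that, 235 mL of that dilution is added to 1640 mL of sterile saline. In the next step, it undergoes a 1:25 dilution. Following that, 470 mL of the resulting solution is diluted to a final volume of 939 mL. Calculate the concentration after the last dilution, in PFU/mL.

1400 PFU/mL

Overall dilution factor = 8.017 × 2 × 25 × 7.979 × 25 × 1.998 = 1.60 × 10⁵.
2.24 × 10⁸ PFU/mL / 1.60 × 10⁵ = 1400 PFU/mL.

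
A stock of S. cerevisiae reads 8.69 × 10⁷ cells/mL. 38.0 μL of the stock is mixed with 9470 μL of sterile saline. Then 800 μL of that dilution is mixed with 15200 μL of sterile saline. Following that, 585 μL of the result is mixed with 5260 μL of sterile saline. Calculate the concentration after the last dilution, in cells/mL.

1740 cells/mL

Overall dilution factor = 250.2 × 20 × 9.991 = 5.00 × 10⁴.
8.69 × 10⁷ cells/mL / 5.00 × 10⁴ = 1740 cells/mL.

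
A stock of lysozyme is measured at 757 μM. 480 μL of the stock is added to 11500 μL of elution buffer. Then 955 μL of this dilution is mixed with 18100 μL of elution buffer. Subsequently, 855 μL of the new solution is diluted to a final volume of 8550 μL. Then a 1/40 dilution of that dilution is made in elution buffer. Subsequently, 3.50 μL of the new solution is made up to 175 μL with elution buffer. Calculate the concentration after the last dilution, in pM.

76.0 pM

Overall dilution factor = 24.96 × 19.95 × 10 × 40 × 50 = 9.96 × 10⁶.
757 μM / 9.96 × 10⁶ = 7.60 × 10⁻⁵ μM = 76.0 pM.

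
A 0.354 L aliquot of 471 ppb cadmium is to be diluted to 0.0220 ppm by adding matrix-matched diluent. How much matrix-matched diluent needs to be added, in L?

7.22 L

0.0220 ppm = 22.0 ppb.
V₂ = C₁V₁/C₂ = 471 × 0.354 / 22.0 = 7.58 L.
Diluent to add = V₂ − V₁ = 7.58 − 0.354 = 7.22 L.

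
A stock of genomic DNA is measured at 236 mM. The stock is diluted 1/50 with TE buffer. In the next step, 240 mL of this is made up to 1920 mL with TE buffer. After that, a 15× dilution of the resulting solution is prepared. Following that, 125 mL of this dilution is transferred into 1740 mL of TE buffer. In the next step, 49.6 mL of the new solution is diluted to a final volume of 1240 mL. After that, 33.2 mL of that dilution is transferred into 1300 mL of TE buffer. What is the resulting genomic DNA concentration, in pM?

2630 pM

Overall dilution factor = 50 × 8 × 15 × 14.92 × 25 × 40.16 = 8.99 × 10⁷.
236 mM / 8.99 × 10⁷ = 2.63 × 10⁻⁶ mM = 2630 pM.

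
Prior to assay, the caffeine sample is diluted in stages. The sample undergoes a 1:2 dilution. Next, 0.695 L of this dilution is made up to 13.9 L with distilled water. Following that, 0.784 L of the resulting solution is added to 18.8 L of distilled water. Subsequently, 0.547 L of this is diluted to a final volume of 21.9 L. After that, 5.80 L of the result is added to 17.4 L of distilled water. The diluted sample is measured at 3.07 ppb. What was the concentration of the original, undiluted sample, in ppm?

491 ppm

Overall dilution factor = 2 × 20 × 24.98 × 40.04 × 4 = 1.60 × 10⁵.
Original = 3.07 ppb × 1.60 × 10⁵ = 4.91 × 10⁵ ppb = 491 ppm.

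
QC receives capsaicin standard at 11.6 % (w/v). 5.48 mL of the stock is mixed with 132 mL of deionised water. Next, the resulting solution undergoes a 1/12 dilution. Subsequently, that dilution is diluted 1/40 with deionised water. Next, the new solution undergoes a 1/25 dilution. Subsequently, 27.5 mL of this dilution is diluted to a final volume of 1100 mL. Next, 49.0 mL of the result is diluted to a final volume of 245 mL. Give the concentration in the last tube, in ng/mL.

1.93 ng/mL

Overall dilution factor = 25.09 × 12 × 40 × 25 × 40 × 5 = 6.02 × 10⁷.
11.6 % (w/v) / 6.02 × 10⁷ = 1.93 × 10⁻⁷ % (w/v) = 1.93 ng/mL.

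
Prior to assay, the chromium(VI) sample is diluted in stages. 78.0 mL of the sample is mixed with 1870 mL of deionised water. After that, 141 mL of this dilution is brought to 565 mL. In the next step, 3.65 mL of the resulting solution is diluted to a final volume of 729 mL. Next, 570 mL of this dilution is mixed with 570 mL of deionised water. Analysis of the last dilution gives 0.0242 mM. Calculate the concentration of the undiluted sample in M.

Overall dilution factor = 24.97 × 4.007 × 199.7 × 2 = 4.00 × 10⁴.
Original = 0.0242 mM × 4.00 × 10⁴ = 967 mM = 0.967 M.

0.967 M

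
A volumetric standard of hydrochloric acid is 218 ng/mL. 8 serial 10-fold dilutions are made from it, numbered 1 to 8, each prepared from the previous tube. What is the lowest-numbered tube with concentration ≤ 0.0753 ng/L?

Tube n has concentration 218 ng/mL / 10ⁿ.
Need 10ⁿ ≥ 218 ng/mL / 0.0753 ng/L = 2.90 × 10⁶, so n ≥ 6.46.
First such tube: n = 7.

tube 7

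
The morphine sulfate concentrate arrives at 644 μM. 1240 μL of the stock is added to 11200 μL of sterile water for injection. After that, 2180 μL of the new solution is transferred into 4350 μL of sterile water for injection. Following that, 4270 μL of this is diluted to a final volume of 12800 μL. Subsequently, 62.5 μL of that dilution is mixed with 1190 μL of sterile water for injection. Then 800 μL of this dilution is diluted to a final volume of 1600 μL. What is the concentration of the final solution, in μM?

Overall dilution factor = 10.03 × 2.995 × 2.998 × 20.04 × 2 = 3610.
644 μM / 3610 = 0.178 μM.

0.178 μM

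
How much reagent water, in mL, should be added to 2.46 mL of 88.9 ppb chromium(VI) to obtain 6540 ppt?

6540 ppt = 6.54 ppb.
V₂ = C₁V₁/C₂ = 88.9 × 2.46 / 6.54 = 33.4 mL.
Diluent to add = V₂ − V₁ = 33.4 − 2.46 = 31.0 mL.

31.0 mL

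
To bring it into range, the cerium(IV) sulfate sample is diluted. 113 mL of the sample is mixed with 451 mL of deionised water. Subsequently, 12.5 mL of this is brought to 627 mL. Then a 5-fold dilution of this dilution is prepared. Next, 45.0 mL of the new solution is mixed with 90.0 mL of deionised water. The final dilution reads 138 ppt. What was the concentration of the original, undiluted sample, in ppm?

Overall dilution factor = 4.991 × 50.16 × 5 × 3 = 3755.
Original = 138 ppt × 3755 = 5.18 × 10⁵ ppt = 0.518 ppm.

0.518 ppm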